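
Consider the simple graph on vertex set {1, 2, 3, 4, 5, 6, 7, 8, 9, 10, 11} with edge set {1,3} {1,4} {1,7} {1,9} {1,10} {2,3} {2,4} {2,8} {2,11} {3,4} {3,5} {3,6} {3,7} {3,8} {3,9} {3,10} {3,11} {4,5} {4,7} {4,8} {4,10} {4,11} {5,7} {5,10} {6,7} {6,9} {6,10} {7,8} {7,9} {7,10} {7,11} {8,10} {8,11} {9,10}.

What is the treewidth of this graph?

A width-4 tree decomposition is:
Bags: B1 = {3, 4, 5, 7, 10}  B2 = {1, 3, 4, 7, 10}  B3 = {1, 3, 7, 9, 10}  B4 = {3, 6, 7, 9, 10}  B5 = {3, 4, 7, 8, 10}  B6 = {3, 4, 7, 8, 11}  B7 = {2, 3, 4, 8, 11}
Tree: B1–B2, B2–B3, B3–B4, B2–B5, B5–B6, B6–B7
The largest bag has 5 vertices, giving width 4; this decomposition certifies tw(G) ≤ 4. On the other hand G contains the 5-clique {2, 3, 4, 8, 11}. A clique must lie in a single bag of any decomposition, so no decomposition can have width below 4. Hence tw(G) = 4 exactly.

4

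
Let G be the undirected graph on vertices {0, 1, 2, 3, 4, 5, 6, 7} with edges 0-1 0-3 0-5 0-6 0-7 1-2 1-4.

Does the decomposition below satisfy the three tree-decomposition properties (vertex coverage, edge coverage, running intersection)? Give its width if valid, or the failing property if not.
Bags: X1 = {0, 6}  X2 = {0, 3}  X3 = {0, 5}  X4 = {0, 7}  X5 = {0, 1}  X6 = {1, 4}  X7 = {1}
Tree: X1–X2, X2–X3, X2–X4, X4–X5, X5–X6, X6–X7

No — vertex 2 appears in no bag.

A tree decomposition must satisfy three properties: every vertex lies in some bag; for every edge, both endpoints lie together in some bag; and for every vertex, the bags containing it form a connected subtree. Here vertex 2 appears in no bag, so the decomposition is invalid.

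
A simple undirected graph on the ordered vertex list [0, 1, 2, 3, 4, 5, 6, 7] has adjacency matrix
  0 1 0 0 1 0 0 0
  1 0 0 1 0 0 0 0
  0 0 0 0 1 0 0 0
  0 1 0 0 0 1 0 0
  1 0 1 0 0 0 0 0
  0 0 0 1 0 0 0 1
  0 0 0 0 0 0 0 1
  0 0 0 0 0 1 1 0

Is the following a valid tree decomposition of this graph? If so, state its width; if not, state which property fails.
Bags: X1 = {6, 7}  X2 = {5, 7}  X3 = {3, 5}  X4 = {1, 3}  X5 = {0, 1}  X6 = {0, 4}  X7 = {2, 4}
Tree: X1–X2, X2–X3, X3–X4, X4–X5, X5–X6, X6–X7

Every vertex of G appears in some bag (union = {0, 1, 2, 3, 4, 5, 6, 7}); every edge is covered by a bag; and for each vertex v the set of bags containing v is connected in the bag tree. The decomposition is therefore valid. The largest bag has 2 vertices, so the width is 1.

Yes; width 1.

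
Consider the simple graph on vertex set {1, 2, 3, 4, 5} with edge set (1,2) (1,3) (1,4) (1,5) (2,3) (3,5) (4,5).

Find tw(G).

2

A width-2 tree decomposition is:
Bags: B1 = {1, 4, 5}  B2 = {1, 3, 5}  B3 = {1, 2, 3}
Tree: B1–B2, B2–B3
The largest bag has 3 vertices, giving width 2; this decomposition certifies tw(G) ≤ 2. On the other hand G contains the 3-clique {1, 2, 3}. A clique must lie in a single bag of any decomposition, so no decomposition can have width below 2. Combining the bounds, tw(G) = 2.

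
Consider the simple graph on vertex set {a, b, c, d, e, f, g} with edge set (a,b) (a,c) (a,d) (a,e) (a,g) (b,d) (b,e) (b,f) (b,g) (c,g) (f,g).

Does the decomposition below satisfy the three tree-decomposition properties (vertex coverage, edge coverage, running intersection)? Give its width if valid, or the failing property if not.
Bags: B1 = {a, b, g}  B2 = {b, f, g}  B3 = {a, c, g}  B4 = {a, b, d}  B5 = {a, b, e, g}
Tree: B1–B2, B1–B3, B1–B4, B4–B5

A tree decomposition must satisfy three properties: every vertex lies in some bag; for every edge, both endpoints lie together in some bag; and for every vertex, the bags containing it form a connected subtree. Here bags containing vertex g are not connected in the tree, so the decomposition is invalid.

No — bags containing vertex g are not connected in the tree.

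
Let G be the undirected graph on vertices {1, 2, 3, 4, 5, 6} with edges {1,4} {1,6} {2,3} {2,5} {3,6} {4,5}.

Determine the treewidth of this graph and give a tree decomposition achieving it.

The largest bag has 3 vertices, giving width 2; this decomposition certifies tw(G) ≤ 2. For the lower bound, G contains the cycle 5–2–3–6–1–4–5, so G is not a forest; only forests have treewidth ≤ 1, hence tw(G) ≥ 2. Therefore the treewidth is 2.

Treewidth 2.
One optimal decomposition is:
Bags: B1 = {2, 3, 5}  B2 = {3, 5, 6}  B3 = {1, 5, 6}  B4 = {1, 4, 5}
Tree: B1–B2, B2–B3, B3–B4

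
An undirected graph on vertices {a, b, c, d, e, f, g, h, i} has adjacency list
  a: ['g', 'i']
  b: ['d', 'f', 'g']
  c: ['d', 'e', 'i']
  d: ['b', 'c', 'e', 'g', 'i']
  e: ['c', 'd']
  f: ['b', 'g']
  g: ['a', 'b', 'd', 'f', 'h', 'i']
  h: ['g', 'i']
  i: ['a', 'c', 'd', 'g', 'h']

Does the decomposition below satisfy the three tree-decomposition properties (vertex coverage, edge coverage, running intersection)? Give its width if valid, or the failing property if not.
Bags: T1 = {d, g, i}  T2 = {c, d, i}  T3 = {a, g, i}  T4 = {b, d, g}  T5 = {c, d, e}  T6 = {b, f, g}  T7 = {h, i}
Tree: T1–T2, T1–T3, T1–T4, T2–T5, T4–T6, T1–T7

No — edge (g,h) lies in no bag.

A tree decomposition must satisfy three properties: every vertex lies in some bag; for every edge, both endpoints lie together in some bag; and for every vertex, the bags containing it form a connected subtree. Here edge (g,h) lies in no bag, so the decomposition is invalid.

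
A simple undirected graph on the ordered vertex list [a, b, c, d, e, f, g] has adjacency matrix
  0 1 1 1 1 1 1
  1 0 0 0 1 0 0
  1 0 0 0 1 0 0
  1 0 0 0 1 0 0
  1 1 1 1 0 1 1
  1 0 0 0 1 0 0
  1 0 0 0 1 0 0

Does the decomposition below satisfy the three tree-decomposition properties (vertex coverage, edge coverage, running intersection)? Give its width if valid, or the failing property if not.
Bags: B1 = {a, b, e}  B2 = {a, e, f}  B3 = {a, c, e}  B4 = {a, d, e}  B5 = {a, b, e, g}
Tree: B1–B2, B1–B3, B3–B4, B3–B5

No — bags containing vertex b are not connected in the tree.

A tree decomposition must satisfy three properties: every vertex lies in some bag; for every edge, both endpoints lie together in some bag; and for every vertex, the bags containing it form a connected subtree. Here bags containing vertex b are not connected in the tree, so the decomposition is invalid.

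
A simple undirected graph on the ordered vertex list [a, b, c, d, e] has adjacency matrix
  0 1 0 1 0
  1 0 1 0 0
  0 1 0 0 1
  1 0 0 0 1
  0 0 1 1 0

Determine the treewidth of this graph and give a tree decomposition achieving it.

The largest bag has 3 vertices, giving width 2; this decomposition certifies tw(G) ≤ 2. For the lower bound, G contains the cycle b–c–e–d–a–b, so G is not a forest; only forests have treewidth ≤ 1, hence tw(G) ≥ 2. Combining the bounds, tw(G) = 2.

Treewidth 2.
One optimal decomposition is:
Bags: B1 = {b, c, e}  B2 = {b, d, e}  B3 = {a, b, d}
Tree: B1–B2, B2–B3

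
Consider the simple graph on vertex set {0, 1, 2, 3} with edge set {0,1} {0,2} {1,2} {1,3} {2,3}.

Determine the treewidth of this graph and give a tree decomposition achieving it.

Treewidth 2.
One optimal decomposition is:
Bags: B1 = {0, 1, 2}  B2 = {1, 2, 3}
Tree: B1–B2

Each bag holds 3 vertices, so the decomposition has width 2, which upper-bounds the treewidth. Conversely, {0, 1, 2} is a clique of size 3, and the vertices of any clique must share a bag in every tree decomposition; so some bag has ≥ 3 vertices and tw(G) ≥ 2. The upper and lower bounds meet at 2, so that is the treewidth.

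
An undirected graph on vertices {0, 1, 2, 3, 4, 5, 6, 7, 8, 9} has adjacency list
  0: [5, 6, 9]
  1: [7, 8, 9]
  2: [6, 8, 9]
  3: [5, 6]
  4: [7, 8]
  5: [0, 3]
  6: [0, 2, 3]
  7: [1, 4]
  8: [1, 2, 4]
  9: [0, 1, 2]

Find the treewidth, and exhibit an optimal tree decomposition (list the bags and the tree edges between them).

Each bag holds 3 vertices, so the decomposition has width 2, which upper-bounds the treewidth. Since 5–3–6–0–5 is a cycle in G, G is not acyclic. Forests are exactly the graphs of treewidth ≤ 1, so tw(G) ≥ 2. Hence tw(G) = 2 exactly.

Treewidth 2.
One such decomposition:
Bags: B1 = {0, 3, 5}  B2 = {0, 3, 6}  B3 = {0, 6, 9}  B4 = {2, 6, 9}  B5 = {1, 2, 9}  B6 = {1, 2, 8}  B7 = {1, 7, 8}  B8 = {4, 7, 8}
Tree: B1–B2, B2–B3, B3–B4, B4–B5, B5–B6, B6–B7, B7–B8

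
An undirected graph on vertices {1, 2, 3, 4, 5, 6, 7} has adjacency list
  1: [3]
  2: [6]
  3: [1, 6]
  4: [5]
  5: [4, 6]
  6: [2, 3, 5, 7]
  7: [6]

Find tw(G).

A width-1 tree decomposition is:
Bags: B1 = {5, 6}  B2 = {3, 6}  B3 = {6, 7}  B4 = {1, 3}  B5 = {2, 6}  B6 = {4, 5}
Tree: B1–B2, B2–B3, B2–B4, B2–B5, B1–B6
Each bag holds 2 vertices, so the decomposition has width 1, which upper-bounds the treewidth. Since G has at least one edge (e.g. 5–6), it is not an edgeless graph, so tw(G) ≥ 1. The upper and lower bounds meet at 1, so that is the treewidth.

1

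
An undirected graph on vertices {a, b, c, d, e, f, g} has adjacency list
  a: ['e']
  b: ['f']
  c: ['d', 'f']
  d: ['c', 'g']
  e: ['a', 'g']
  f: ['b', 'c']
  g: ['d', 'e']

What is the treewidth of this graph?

A width-1 tree decomposition is:
Bags: B1 = {a, e}  B2 = {e, g}  B3 = {d, g}  B4 = {c, d}  B5 = {c, f}  B6 = {b, f}
Tree: B1–B2, B2–B3, B3–B4, B4–B5, B5–B6
The largest bag has 2 vertices, giving width 1; this decomposition certifies tw(G) ≤ 1. Any graph with an edge has treewidth ≥ 1, and G has the edge a–e. Therefore the treewidth is 1.

1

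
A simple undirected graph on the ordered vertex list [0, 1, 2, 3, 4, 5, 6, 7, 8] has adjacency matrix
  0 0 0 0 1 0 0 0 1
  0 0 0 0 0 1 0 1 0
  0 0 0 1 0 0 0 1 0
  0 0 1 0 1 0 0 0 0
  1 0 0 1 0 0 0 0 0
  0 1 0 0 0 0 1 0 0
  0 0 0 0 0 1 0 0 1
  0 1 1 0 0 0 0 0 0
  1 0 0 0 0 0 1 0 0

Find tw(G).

A width-2 tree decomposition is:
Bags: B1 = {1, 5, 7}  B2 = {5, 6, 7}  B3 = {6, 7, 8}  B4 = {0, 7, 8}  B5 = {0, 4, 7}  B6 = {3, 4, 7}  B7 = {2, 3, 7}
Tree: B1–B2, B2–B3, B3–B4, B4–B5, B5–B6, B6–B7
Every bag has size at most 3, so the width is 3 − 1 = 2 and tw(G) ≤ 2. The edges 7–1–5–6–8–0–4–3–2–7 form a cycle, so G is not a tree and its treewidth is at least 2. The upper and lower bounds meet at 2, so that is the treewidth.

2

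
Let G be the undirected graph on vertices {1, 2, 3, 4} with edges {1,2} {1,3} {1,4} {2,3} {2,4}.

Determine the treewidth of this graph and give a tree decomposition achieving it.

Treewidth 2.
One such decomposition:
Bags: B1 = {1, 2, 3}  B2 = {1, 2, 4}
Tree: B1–B2

Each bag holds 3 vertices, so the decomposition has width 2, which upper-bounds the treewidth. For the lower bound, the 3 vertices {1, 2, 3} are pairwise adjacent, and any tree decomposition puts a clique entirely inside one bag — forcing width ≥ 2. The upper and lower bounds meet at 2, so that is the treewidth.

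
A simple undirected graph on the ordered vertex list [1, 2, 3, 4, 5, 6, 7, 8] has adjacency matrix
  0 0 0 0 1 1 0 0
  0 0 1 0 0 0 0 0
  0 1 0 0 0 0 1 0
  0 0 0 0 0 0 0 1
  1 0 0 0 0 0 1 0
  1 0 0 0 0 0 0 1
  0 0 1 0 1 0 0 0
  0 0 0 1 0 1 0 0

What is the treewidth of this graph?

A width-1 tree decomposition is:
Bags: B1 = {2, 3}  B2 = {3, 7}  B3 = {5, 7}  B4 = {1, 5}  B5 = {1, 6}  B6 = {6, 8}  B7 = {4, 8}
Tree: B1–B2, B2–B3, B3–B4, B4–B5, B5–B6, B6–B7
Every bag has size at most 2, so the width is 2 − 1 = 1 and tw(G) ≤ 1. G has an edge, so its treewidth is at least 1. Therefore the treewidth is 1.

1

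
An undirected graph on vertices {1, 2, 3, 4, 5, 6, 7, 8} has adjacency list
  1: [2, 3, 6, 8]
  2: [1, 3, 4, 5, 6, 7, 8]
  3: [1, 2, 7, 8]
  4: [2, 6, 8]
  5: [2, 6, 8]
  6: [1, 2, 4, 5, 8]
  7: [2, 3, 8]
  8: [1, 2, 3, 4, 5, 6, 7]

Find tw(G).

3

A width-3 tree decomposition is:
Bags: B1 = {1, 2, 6, 8}  B2 = {1, 2, 3, 8}  B3 = {2, 5, 6, 8}  B4 = {2, 3, 7, 8}  B5 = {2, 4, 6, 8}
Tree: B1–B2, B1–B3, B2–B4, B1–B5
Each bag holds 4 vertices, so the decomposition has width 3, which upper-bounds the treewidth. On the other hand G contains the 4-clique {1, 2, 3, 8}. A clique must lie in a single bag of any decomposition, so no decomposition can have width below 3. Hence tw(G) = 3 exactly.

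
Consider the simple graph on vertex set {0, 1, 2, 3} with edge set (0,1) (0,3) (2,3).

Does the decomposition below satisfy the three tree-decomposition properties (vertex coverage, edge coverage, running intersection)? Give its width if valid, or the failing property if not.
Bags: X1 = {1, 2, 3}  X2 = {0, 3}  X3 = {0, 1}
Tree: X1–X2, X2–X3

A tree decomposition must satisfy three properties: every vertex lies in some bag; for every edge, both endpoints lie together in some bag; and for every vertex, the bags containing it form a connected subtree. Here bags containing vertex 1 are not connected in the tree, so the decomposition is invalid.

No — bags containing vertex 1 are not connected in the tree.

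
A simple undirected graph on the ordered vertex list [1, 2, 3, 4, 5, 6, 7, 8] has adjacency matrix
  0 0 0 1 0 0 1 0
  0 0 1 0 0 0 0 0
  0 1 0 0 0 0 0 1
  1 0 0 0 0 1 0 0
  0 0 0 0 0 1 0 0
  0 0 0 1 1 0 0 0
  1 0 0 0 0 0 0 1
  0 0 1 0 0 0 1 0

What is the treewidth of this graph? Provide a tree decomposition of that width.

Treewidth 1.
One optimal decomposition is:
Bags: B1 = {2, 3}  B2 = {3, 8}  B3 = {7, 8}  B4 = {1, 7}  B5 = {1, 4}  B6 = {4, 6}  B7 = {5, 6}
Tree: B1–B2, B2–B3, B3–B4, B4–B5, B5–B6, B6–B7

The largest bag has 2 vertices, giving width 1; this decomposition certifies tw(G) ≤ 1. Any graph with an edge has treewidth ≥ 1, and G has the edge 2–3. Combining the bounds, tw(G) = 1.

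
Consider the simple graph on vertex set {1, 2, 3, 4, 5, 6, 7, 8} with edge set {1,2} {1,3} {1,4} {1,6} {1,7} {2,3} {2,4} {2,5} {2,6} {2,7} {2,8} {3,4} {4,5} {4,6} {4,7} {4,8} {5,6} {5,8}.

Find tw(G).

3

A width-3 tree decomposition is:
Bags: B1 = {2, 4, 5, 6}  B2 = {1, 2, 4, 6}  B3 = {2, 4, 5, 8}  B4 = {1, 2, 3, 4}  B5 = {1, 2, 4, 7}
Tree: B1–B2, B1–B3, B2–B4, B4–B5
Each bag holds 4 vertices, so the decomposition has width 3, which upper-bounds the treewidth. Conversely, {2, 4, 5, 8} is a clique of size 4, and the vertices of any clique must share a bag in every tree decomposition; so some bag has ≥ 4 vertices and tw(G) ≥ 3. The upper and lower bounds meet at 3, so that is the treewidth.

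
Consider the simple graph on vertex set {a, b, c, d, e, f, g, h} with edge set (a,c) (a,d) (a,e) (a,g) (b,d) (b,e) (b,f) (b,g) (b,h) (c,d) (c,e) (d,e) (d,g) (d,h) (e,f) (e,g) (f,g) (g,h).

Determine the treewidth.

A width-3 tree decomposition is:
Bags: B1 = {b, d, e, g}  B2 = {a, d, e, g}  B3 = {b, d, g, h}  B4 = {b, e, f, g}  B5 = {a, c, d, e}
Tree: B1–B2, B1–B3, B1–B4, B2–B5
Every bag has size at most 4, so the width is 4 − 1 = 3 and tw(G) ≤ 3. Conversely, {a, d, e, g} is a clique of size 4, and the vertices of any clique must share a bag in every tree decomposition; so some bag has ≥ 4 vertices and tw(G) ≥ 3. Combining the bounds, tw(G) = 3.

3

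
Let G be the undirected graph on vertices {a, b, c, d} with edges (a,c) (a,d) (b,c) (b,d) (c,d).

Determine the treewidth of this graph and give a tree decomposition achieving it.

Each bag holds 3 vertices, so the decomposition has width 2, which upper-bounds the treewidth. For the lower bound, the 3 vertices {a, c, d} are pairwise adjacent, and any tree decomposition puts a clique entirely inside one bag — forcing width ≥ 2. The upper and lower bounds meet at 2, so that is the treewidth.

Treewidth 2.
Bags: B1 = {a, c, d}  B2 = {b, c, d}
Tree: B1–B2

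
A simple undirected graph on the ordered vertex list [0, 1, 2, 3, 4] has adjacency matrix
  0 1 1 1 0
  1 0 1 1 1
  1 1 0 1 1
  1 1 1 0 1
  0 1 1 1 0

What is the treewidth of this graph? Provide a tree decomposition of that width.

Every bag has size at most 4, so the width is 4 − 1 = 3 and tw(G) ≤ 3. Conversely, {0, 1, 2, 3} is a clique of size 4, and the vertices of any clique must share a bag in every tree decomposition; so some bag has ≥ 4 vertices and tw(G) ≥ 3. Therefore the treewidth is 3.

Treewidth 3.
One such decomposition:
Bags: B1 = {1, 2, 3, 4}  B2 = {0, 1, 2, 3}
Tree: B1–B2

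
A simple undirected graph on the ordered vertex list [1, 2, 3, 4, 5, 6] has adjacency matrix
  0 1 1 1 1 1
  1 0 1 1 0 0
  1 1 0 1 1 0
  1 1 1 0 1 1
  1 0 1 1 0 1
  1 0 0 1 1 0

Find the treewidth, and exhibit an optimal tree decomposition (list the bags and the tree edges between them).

Treewidth 3.
One such decomposition:
Bags: B1 = {1, 3, 4, 5}  B2 = {1, 4, 5, 6}  B3 = {1, 2, 3, 4}
Tree: B1–B2, B1–B3

Every bag has size at most 4, so the width is 4 − 1 = 3 and tw(G) ≤ 3. Conversely, {1, 2, 3, 4} is a clique of size 4, and the vertices of any clique must share a bag in every tree decomposition; so some bag has ≥ 4 vertices and tw(G) ≥ 3. Combining the bounds, tw(G) = 3.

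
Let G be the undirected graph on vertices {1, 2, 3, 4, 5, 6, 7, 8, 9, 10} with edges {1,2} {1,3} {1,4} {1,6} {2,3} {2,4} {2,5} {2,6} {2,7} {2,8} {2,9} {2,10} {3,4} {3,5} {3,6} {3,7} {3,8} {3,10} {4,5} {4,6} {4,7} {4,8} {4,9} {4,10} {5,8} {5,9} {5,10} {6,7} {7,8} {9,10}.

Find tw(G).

A width-4 tree decomposition is:
Bags: B1 = {2, 3, 4, 5, 8}  B2 = {2, 3, 4, 7, 8}  B3 = {2, 3, 4, 6, 7}  B4 = {2, 3, 4, 5, 10}  B5 = {2, 4, 5, 9, 10}  B6 = {1, 2, 3, 4, 6}
Tree: B1–B2, B2–B3, B1–B4, B4–B5, B3–B6
The largest bag has 5 vertices, giving width 4; this decomposition certifies tw(G) ≤ 4. For the lower bound, the 5 vertices {2, 4, 5, 9, 10} are pairwise adjacent, and any tree decomposition puts a clique entirely inside one bag — forcing width ≥ 4. Combining the bounds, tw(G) = 4.

4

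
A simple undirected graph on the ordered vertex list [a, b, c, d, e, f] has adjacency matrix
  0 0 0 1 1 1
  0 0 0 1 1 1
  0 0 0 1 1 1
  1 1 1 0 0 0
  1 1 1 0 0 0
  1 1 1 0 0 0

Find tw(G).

3

A width-3 tree decomposition is:
Bags: B1 = {c, d, e, f}  B2 = {b, d, e, f}  B3 = {a, d, e, f}
Tree: B1–B2, B2–B3
Every bag has size at most 4, so the width is 4 − 1 = 3 and tw(G) ≤ 3. For the lower bound: the 4 vertex sets {c,e}, {b,f}, {d}, {a} are disjoint, each induces a connected subgraph, and every pair is joined by at least one edge of G. Contracting each set to a single vertex therefore yields K_{4} as a minor, and since treewidth is minor-monotone, tw(G) ≥ tw(K_{4}) = 3. The upper and lower bounds meet at 3, so that is the treewidth.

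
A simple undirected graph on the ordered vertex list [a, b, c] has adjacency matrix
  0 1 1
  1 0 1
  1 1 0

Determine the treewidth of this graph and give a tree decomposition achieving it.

Treewidth 2.
One optimal decomposition is:
Bags: B1 = {a, b, c}
Tree: (single bag)

A single bag containing all 3 vertices is trivially a valid decomposition of width 2. For the lower bound, the 3 vertices {a, b, c} are pairwise adjacent, and any tree decomposition puts a clique entirely inside one bag — forcing width ≥ 2. Combining the bounds, tw(G) = 2.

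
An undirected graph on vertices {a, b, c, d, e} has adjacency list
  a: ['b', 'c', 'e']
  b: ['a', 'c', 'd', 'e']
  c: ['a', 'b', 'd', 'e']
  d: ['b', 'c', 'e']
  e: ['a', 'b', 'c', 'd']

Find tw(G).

A width-3 tree decomposition is:
Bags: B1 = {a, b, c, e}  B2 = {b, c, d, e}
Tree: B1–B2
Each bag holds 4 vertices, so the decomposition has width 3, which upper-bounds the treewidth. For the lower bound, the 4 vertices {b, c, d, e} are pairwise adjacent, and any tree decomposition puts a clique entirely inside one bag — forcing width ≥ 3. The upper and lower bounds meet at 3, so that is the treewidth.

3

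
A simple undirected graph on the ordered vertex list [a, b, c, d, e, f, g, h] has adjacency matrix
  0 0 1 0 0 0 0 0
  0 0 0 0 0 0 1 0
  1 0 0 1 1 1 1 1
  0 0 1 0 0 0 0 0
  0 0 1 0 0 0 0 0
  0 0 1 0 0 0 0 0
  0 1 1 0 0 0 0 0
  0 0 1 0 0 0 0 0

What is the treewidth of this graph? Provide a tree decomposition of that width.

The largest bag has 2 vertices, giving width 1; this decomposition certifies tw(G) ≤ 1. G has an edge, so its treewidth is at least 1. Hence tw(G) = 1 exactly.

Treewidth 1.
One such decomposition:
Bags: B1 = {c, d}  B2 = {c, g}  B3 = {c, h}  B4 = {c, e}  B5 = {c, f}  B6 = {b, g}  B7 = {a, c}
Tree: B1–B2, B2–B3, B1–B4, B4–B5, B2–B6, B1–B7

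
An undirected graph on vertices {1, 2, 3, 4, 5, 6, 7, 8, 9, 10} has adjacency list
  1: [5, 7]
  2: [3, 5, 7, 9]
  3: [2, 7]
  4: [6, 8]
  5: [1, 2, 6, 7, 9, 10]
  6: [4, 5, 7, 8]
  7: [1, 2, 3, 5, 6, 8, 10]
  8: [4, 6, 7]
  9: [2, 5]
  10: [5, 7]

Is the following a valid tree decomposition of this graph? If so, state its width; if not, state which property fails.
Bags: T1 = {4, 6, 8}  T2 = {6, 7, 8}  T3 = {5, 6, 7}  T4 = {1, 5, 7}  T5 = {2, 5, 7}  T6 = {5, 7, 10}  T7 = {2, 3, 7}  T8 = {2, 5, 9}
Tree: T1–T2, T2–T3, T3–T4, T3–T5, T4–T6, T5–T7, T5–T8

Vertex coverage: the bags together contain {1, 2, 3, 4, 5, 6, 7, 8, 9, 10}, the full vertex set. Edge coverage: each edge of G has both endpoints in at least one bag. Running intersection: for every vertex, the bags containing it form a connected subtree. All three properties hold, so this is a valid tree decomposition of width max|bag| − 1 = 2, and hence tw(G) ≤ 2.

Yes; width 2.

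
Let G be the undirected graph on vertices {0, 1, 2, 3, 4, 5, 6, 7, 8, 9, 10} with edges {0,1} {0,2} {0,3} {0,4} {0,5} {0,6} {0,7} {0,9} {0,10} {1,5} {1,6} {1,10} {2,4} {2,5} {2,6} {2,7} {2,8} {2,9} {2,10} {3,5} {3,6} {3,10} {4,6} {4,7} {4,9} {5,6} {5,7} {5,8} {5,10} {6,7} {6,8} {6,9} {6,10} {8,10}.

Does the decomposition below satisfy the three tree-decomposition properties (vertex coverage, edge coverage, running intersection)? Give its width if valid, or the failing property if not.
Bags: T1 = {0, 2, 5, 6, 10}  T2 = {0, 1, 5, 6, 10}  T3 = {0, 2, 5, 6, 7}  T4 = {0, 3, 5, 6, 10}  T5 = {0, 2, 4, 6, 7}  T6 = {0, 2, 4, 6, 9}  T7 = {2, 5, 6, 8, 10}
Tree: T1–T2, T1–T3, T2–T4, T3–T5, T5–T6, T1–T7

Checking the three conditions: (i) the bags cover all of {0, 1, 2, 3, 4, 5, 6, 7, 8, 9, 10}; (ii) for each edge, some bag contains both endpoints; (iii) the bags containing any fixed vertex form a subtree. All hold, so the decomposition is valid with width 5 − 1 = 4.

Yes; width 4.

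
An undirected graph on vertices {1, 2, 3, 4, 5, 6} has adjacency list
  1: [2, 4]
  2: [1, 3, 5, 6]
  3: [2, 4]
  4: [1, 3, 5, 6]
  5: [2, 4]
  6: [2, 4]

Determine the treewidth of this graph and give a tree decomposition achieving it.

Each bag holds 3 vertices, so the decomposition has width 2, which upper-bounds the treewidth. Since 2–6–4–5–2 is a cycle in G, G is not acyclic. Forests are exactly the graphs of treewidth ≤ 1, so tw(G) ≥ 2. The upper and lower bounds meet at 2, so that is the treewidth.

Treewidth 2.
One such decomposition:
Bags: B1 = {2, 4, 6}  B2 = {2, 4, 5}  B3 = {1, 2, 4}  B4 = {2, 3, 4}
Tree: B1–B2, B2–B3, B3–B4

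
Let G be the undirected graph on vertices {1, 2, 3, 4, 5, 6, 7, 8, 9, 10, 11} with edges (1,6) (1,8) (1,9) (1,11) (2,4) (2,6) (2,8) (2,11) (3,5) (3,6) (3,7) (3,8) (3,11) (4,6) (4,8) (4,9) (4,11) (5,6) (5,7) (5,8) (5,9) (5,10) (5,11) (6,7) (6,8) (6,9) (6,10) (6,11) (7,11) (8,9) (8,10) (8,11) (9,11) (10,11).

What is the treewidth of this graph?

4

A width-4 tree decomposition is:
Bags: B1 = {3, 5, 6, 8, 11}  B2 = {5, 6, 8, 9, 11}  B3 = {3, 5, 6, 7, 11}  B4 = {4, 6, 8, 9, 11}  B5 = {2, 4, 6, 8, 11}  B6 = {5, 6, 8, 10, 11}  B7 = {1, 6, 8, 9, 11}
Tree: B1–B2, B1–B3, B2–B4, B4–B5, B1–B6, B4–B7
The largest bag has 5 vertices, giving width 4; this decomposition certifies tw(G) ≤ 4. For the lower bound, the 5 vertices {1, 6, 8, 9, 11} are pairwise adjacent, and any tree decomposition puts a clique entirely inside one bag — forcing width ≥ 4. Hence tw(G) = 4 exactly.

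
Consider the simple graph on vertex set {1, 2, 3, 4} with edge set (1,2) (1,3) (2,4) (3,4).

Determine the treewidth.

A width-2 tree decomposition is:
Bags: B1 = {1, 3, 4}  B2 = {1, 2, 4}
Tree: B1–B2
Every bag has size at most 3, so the width is 3 − 1 = 2 and tw(G) ≤ 2. Since 1–3–4–2–1 is a cycle in G, G is not acyclic. Forests are exactly the graphs of treewidth ≤ 1, so tw(G) ≥ 2. Therefore the treewidth is 2.

2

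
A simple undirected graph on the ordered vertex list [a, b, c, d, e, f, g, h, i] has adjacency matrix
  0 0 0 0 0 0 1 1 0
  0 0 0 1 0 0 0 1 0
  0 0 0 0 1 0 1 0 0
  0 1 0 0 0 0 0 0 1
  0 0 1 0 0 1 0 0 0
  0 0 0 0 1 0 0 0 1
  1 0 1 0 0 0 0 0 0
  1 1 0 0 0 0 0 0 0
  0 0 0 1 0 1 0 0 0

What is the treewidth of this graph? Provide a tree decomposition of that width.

The largest bag has 3 vertices, giving width 2; this decomposition certifies tw(G) ≤ 2. The edges c–e–f–i–d–b–h–a–g–c form a cycle, so G is not a tree and its treewidth is at least 2. Combining the bounds, tw(G) = 2.

Treewidth 2.
One such decomposition:
Bags: B1 = {c, e, f}  B2 = {c, f, i}  B3 = {c, d, i}  B4 = {b, c, d}  B5 = {b, c, h}  B6 = {a, c, h}  B7 = {a, c, g}
Tree: B1–B2, B2–B3, B3–B4, B4–B5, B5–B6, B6–B7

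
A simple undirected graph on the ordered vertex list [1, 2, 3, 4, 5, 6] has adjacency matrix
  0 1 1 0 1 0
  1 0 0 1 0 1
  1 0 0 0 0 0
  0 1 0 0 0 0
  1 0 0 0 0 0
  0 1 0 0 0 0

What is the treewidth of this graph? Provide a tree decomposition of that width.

Treewidth 1.
Bags: B1 = {1, 2}  B2 = {1, 5}  B3 = {1, 3}  B4 = {2, 6}  B5 = {2, 4}
Tree: B1–B2, B2–B3, B1–B4, B4–B5

Every bag has size at most 2, so the width is 2 − 1 = 1 and tw(G) ≤ 1. Any graph with an edge has treewidth ≥ 1, and G has the edge 1–2. Therefore the treewidth is 1.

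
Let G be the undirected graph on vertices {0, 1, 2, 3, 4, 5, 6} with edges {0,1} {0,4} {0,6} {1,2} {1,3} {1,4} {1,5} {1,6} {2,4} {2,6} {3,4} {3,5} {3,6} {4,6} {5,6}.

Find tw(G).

A width-3 tree decomposition is:
Bags: B1 = {1, 3, 5, 6}  B2 = {1, 3, 4, 6}  B3 = {1, 2, 4, 6}  B4 = {0, 1, 4, 6}
Tree: B1–B2, B2–B3, B3–B4
Each bag holds 4 vertices, so the decomposition has width 3, which upper-bounds the treewidth. On the other hand G contains the 4-clique {0, 1, 4, 6}. A clique must lie in a single bag of any decomposition, so no decomposition can have width below 3. The upper and lower bounds meet at 3, so that is the treewidth.

3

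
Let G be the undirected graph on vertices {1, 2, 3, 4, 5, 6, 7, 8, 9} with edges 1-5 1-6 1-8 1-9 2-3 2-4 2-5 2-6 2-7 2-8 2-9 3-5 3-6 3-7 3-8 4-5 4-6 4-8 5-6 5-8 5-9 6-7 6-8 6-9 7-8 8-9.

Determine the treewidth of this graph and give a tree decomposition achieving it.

The largest bag has 5 vertices, giving width 4; this decomposition certifies tw(G) ≤ 4. Conversely, {1, 5, 6, 8, 9} is a clique of size 5, and the vertices of any clique must share a bag in every tree decomposition; so some bag has ≥ 5 vertices and tw(G) ≥ 4. The upper and lower bounds meet at 4, so that is the treewidth.

Treewidth 4.
One such decomposition:
Bags: B1 = {2, 3, 5, 6, 8}  B2 = {2, 5, 6, 8, 9}  B3 = {2, 4, 5, 6, 8}  B4 = {1, 5, 6, 8, 9}  B5 = {2, 3, 6, 7, 8}
Tree: B1–B2, B2–B3, B2–B4, B1–B5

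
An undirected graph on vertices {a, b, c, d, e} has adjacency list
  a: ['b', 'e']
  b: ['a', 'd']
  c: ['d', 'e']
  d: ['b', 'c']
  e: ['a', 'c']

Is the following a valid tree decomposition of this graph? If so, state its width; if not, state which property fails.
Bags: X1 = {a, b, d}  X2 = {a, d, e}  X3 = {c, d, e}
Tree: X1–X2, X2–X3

Checking the three conditions: (i) the bags cover all of {a, b, c, d, e}; (ii) for each edge, some bag contains both endpoints; (iii) the bags containing any fixed vertex form a subtree. All hold, so the decomposition is valid with width 3 − 1 = 2.

Yes; width 2.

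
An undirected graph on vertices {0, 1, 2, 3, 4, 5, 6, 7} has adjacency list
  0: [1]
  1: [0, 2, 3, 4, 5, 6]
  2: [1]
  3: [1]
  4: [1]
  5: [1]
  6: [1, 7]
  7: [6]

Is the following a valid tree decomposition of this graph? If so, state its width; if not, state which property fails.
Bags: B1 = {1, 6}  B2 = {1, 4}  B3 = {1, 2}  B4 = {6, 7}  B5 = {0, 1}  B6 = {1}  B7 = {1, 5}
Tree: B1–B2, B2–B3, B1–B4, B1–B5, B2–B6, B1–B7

A tree decomposition must satisfy three properties: every vertex lies in some bag; for every edge, both endpoints lie together in some bag; and for every vertex, the bags containing it form a connected subtree. Here vertex 3 appears in no bag, so the decomposition is invalid.

No — vertex 3 appears in no bag.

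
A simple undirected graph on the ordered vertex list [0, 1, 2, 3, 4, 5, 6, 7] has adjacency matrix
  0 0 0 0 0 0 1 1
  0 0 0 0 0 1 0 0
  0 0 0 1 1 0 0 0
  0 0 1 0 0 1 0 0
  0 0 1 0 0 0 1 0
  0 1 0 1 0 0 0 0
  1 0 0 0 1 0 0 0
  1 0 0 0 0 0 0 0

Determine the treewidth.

1

A width-1 tree decomposition is:
Bags: B1 = {0, 7}  B2 = {0, 6}  B3 = {4, 6}  B4 = {2, 4}  B5 = {2, 3}  B6 = {3, 5}  B7 = {1, 5}
Tree: B1–B2, B2–B3, B3–B4, B4–B5, B5–B6, B6–B7
Each bag holds 2 vertices, so the decomposition has width 1, which upper-bounds the treewidth. Any graph with an edge has treewidth ≥ 1, and G has the edge 7–0. Hence tw(G) = 1 exactly.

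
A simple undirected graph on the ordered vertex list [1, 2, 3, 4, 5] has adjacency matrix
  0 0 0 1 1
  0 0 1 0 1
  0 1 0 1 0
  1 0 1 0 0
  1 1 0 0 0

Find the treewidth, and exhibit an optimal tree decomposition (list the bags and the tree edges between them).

Every bag has size at most 3, so the width is 3 − 1 = 2 and tw(G) ≤ 2. The edges 3–4–1–5–2–3 form a cycle, so G is not a tree and its treewidth is at least 2. Combining the bounds, tw(G) = 2.

Treewidth 2.
One such decomposition:
Bags: B1 = {1, 3, 4}  B2 = {1, 3, 5}  B3 = {2, 3, 5}
Tree: B1–B2, B2–B3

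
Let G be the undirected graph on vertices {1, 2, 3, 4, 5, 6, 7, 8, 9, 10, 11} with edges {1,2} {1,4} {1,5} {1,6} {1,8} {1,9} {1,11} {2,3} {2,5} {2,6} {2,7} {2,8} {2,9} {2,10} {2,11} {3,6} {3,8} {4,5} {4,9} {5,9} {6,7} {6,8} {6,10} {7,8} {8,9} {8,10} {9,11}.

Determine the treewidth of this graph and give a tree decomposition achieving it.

Treewidth 3.
Bags: B1 = {2, 3, 6, 8}  B2 = {2, 6, 7, 8}  B3 = {1, 2, 6, 8}  B4 = {2, 6, 8, 10}  B5 = {1, 2, 8, 9}  B6 = {1, 2, 9, 11}  B7 = {1, 2, 5, 9}  B8 = {1, 4, 5, 9}
Tree: B1–B2, B2–B3, B3–B4, B3–B5, B5–B6, B6–B7, B7–B8

Each bag holds 4 vertices, so the decomposition has width 3, which upper-bounds the treewidth. For the lower bound, the 4 vertices {1, 2, 8, 9} are pairwise adjacent, and any tree decomposition puts a clique entirely inside one bag — forcing width ≥ 3. The upper and lower bounds meet at 3, so that is the treewidth.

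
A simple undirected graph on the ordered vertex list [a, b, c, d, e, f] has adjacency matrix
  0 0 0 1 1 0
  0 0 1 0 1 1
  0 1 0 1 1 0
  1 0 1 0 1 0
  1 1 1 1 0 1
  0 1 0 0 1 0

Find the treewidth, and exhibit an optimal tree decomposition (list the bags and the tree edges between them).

Every bag has size at most 3, so the width is 3 − 1 = 2 and tw(G) ≤ 2. For the lower bound, the 3 vertices {c, d, e} are pairwise adjacent, and any tree decomposition puts a clique entirely inside one bag — forcing width ≥ 2. The upper and lower bounds meet at 2, so that is the treewidth.

Treewidth 2.
One optimal decomposition is:
Bags: B1 = {a, d, e}  B2 = {c, d, e}  B3 = {b, c, e}  B4 = {b, e, f}
Tree: B1–B2, B2–B3, B3–B4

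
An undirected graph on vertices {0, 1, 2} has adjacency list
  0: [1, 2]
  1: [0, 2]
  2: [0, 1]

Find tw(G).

A width-2 tree decomposition is:
Bags: B1 = {0, 1, 2}
Tree: (single bag)
With just one bag of size 3, the width is 3 − 1 = 2, so tw(G) ≤ 2. On the other hand G contains the 3-clique {0, 1, 2}. A clique must lie in a single bag of any decomposition, so no decomposition can have width below 2. Combining the bounds, tw(G) = 2.

2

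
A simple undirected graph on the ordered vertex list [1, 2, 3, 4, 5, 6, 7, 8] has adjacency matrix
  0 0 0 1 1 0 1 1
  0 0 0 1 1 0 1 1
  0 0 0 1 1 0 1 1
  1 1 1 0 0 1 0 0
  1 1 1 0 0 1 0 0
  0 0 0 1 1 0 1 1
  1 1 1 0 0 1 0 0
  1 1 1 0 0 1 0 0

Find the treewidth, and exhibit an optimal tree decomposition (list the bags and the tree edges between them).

Each bag holds 5 vertices, so the decomposition has width 4, which upper-bounds the treewidth. For the lower bound: the 5 vertex sets {3,7}, {5,6}, {2,8}, {1}, {4} are disjoint, each induces a connected subgraph, and every pair is joined by at least one edge of G. Contracting each set to a single vertex therefore yields K_{5} as a minor, and since treewidth is minor-monotone, tw(G) ≥ tw(K_{5}) = 4. The upper and lower bounds meet at 4, so that is the treewidth.

Treewidth 4.
One optimal decomposition is:
Bags: B1 = {1, 2, 3, 6, 7}  B2 = {1, 2, 3, 5, 6}  B3 = {1, 2, 3, 6, 8}  B4 = {1, 2, 3, 4, 6}
Tree: B1–B2, B2–B3, B3–B4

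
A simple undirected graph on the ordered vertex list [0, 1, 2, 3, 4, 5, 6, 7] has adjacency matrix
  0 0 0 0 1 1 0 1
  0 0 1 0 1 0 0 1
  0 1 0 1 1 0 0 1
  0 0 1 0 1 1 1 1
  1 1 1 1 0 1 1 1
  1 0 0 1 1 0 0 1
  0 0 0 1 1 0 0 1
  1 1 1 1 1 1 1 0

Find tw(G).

3

A width-3 tree decomposition is:
Bags: B1 = {0, 4, 5, 7}  B2 = {3, 4, 5, 7}  B3 = {2, 3, 4, 7}  B4 = {1, 2, 4, 7}  B5 = {3, 4, 6, 7}
Tree: B1–B2, B2–B3, B3–B4, B3–B5
Every bag has size at most 4, so the width is 4 − 1 = 3 and tw(G) ≤ 3. For the lower bound, the 4 vertices {0, 4, 5, 7} are pairwise adjacent, and any tree decomposition puts a clique entirely inside one bag — forcing width ≥ 3. Therefore the treewidth is 3.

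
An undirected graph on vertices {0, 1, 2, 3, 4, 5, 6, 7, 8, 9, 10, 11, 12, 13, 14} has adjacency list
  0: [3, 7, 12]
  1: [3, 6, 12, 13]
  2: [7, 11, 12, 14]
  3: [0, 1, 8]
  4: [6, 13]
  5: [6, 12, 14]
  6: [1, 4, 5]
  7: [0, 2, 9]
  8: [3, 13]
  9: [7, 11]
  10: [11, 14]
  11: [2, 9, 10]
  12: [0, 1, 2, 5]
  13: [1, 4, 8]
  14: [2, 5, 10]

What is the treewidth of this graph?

A width-3 tree decomposition is:
Bags: B1 = {7, 9, 10, 11}  B2 = {2, 7, 10, 11}  B3 = {2, 7, 10, 14}  B4 = {0, 2, 7, 14}  B5 = {0, 2, 12, 14}  B6 = {0, 5, 12, 14}  B7 = {0, 3, 5, 12}  B8 = {1, 3, 5, 12}  B9 = {1, 3, 5, 6}  B10 = {1, 3, 6, 8}  B11 = {1, 6, 8, 13}  B12 = {4, 6, 8, 13}
Tree: B1–B2, B2–B3, B3–B4, B4–B5, B5–B6, B6–B7, B7–B8, B8–B9, B9–B10, B10–B11, B11–B12
Every bag has size at most 4, so the width is 4 − 1 = 3 and tw(G) ≤ 3. For the lower bound: the 4 vertex sets {9,10,11}, {7}, {2}, {0,5,12,14} are disjoint, each induces a connected subgraph, and every pair is joined by at least one edge of G. Contracting each set to a single vertex therefore yields K_{4} as a minor, and since treewidth is minor-monotone, tw(G) ≥ tw(K_{4}) = 3. Therefore the treewidth is 3.

3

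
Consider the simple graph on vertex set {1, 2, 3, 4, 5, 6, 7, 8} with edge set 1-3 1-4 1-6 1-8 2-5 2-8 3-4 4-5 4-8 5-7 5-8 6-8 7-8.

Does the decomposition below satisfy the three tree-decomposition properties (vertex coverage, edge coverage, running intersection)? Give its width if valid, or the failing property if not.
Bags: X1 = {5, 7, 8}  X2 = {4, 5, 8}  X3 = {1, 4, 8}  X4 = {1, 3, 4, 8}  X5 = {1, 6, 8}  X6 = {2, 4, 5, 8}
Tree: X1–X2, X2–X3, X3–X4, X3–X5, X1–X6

No — bags containing vertex 4 are not connected in the tree.

A tree decomposition must satisfy three properties: every vertex lies in some bag; for every edge, both endpoints lie together in some bag; and for every vertex, the bags containing it form a connected subtree. Here bags containing vertex 4 are not connected in the tree, so the decomposition is invalid.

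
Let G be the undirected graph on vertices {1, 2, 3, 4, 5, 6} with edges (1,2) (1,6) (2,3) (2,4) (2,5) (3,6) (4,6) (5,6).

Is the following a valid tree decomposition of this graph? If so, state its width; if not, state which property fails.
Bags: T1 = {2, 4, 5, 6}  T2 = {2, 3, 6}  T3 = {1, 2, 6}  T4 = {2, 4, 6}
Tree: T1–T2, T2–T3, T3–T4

No — bags containing vertex 4 are not connected in the tree.

A tree decomposition must satisfy three properties: every vertex lies in some bag; for every edge, both endpoints lie together in some bag; and for every vertex, the bags containing it form a connected subtree. Here bags containing vertex 4 are not connected in the tree, so the decomposition is invalid.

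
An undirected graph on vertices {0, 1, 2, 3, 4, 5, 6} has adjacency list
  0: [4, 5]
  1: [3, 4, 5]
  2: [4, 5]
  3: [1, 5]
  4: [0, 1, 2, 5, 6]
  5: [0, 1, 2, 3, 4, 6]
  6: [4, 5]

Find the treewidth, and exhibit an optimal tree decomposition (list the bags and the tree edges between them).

The largest bag has 3 vertices, giving width 2; this decomposition certifies tw(G) ≤ 2. Conversely, {1, 3, 5} is a clique of size 3, and the vertices of any clique must share a bag in every tree decomposition; so some bag has ≥ 3 vertices and tw(G) ≥ 2. Therefore the treewidth is 2.

Treewidth 2.
Bags: B1 = {2, 4, 5}  B2 = {0, 4, 5}  B3 = {1, 4, 5}  B4 = {4, 5, 6}  B5 = {1, 3, 5}
Tree: B1–B2, B2–B3, B1–B4, B3–B5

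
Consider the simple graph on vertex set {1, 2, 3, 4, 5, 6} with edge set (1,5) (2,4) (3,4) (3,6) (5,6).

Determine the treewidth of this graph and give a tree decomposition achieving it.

Each bag holds 2 vertices, so the decomposition has width 1, which upper-bounds the treewidth. G has an edge, so its treewidth is at least 1. Combining the bounds, tw(G) = 1.

Treewidth 1.
Bags: B1 = {1, 5}  B2 = {5, 6}  B3 = {3, 6}  B4 = {3, 4}  B5 = {2, 4}
Tree: B1–B2, B2–B3, B3–B4, B4–B5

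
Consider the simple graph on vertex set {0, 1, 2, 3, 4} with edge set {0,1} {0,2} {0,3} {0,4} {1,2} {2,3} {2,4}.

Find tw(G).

A width-2 tree decomposition is:
Bags: B1 = {0, 2, 3}  B2 = {0, 2, 4}  B3 = {0, 1, 2}
Tree: B1–B2, B1–B3
The largest bag has 3 vertices, giving width 2; this decomposition certifies tw(G) ≤ 2. Conversely, {0, 1, 2} is a clique of size 3, and the vertices of any clique must share a bag in every tree decomposition; so some bag has ≥ 3 vertices and tw(G) ≥ 2. Therefore the treewidth is 2.

2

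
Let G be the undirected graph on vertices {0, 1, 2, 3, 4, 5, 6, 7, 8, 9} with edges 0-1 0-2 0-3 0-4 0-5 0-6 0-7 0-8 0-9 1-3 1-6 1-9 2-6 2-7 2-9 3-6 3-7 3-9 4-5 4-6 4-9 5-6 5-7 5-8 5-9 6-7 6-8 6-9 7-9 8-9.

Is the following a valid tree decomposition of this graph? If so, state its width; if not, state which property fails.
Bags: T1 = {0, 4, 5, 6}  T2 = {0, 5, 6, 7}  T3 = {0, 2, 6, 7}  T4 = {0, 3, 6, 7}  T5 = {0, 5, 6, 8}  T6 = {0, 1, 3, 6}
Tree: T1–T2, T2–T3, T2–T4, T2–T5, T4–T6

A tree decomposition must satisfy three properties: every vertex lies in some bag; for every edge, both endpoints lie together in some bag; and for every vertex, the bags containing it form a connected subtree. Here vertex 9 appears in no bag, so the decomposition is invalid.

No — vertex 9 appears in no bag.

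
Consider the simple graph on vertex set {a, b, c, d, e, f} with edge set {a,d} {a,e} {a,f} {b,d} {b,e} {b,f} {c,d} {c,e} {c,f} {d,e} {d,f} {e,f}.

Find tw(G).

3

A width-3 tree decomposition is:
Bags: B1 = {b, d, e, f}  B2 = {c, d, e, f}  B3 = {a, d, e, f}
Tree: B1–B2, B1–B3
Every bag has size at most 4, so the width is 4 − 1 = 3 and tw(G) ≤ 3. For the lower bound, the 4 vertices {c, d, e, f} are pairwise adjacent, and any tree decomposition puts a clique entirely inside one bag — forcing width ≥ 3. Combining the bounds, tw(G) = 3.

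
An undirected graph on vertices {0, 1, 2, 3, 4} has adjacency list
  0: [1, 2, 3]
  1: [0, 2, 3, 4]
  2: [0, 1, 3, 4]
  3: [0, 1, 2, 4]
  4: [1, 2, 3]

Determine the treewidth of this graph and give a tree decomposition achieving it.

The largest bag has 4 vertices, giving width 3; this decomposition certifies tw(G) ≤ 3. On the other hand G contains the 4-clique {0, 1, 2, 3}. A clique must lie in a single bag of any decomposition, so no decomposition can have width below 3. Combining the bounds, tw(G) = 3.

Treewidth 3.
One such decomposition:
Bags: B1 = {0, 1, 2, 3}  B2 = {1, 2, 3, 4}
Tree: B1–B2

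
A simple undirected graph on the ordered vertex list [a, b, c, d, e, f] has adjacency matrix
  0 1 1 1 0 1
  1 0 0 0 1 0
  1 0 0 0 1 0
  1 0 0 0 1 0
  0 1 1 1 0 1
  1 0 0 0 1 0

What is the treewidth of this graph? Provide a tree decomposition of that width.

Treewidth 2.
One optimal decomposition is:
Bags: B1 = {a, b, e}  B2 = {a, c, e}  B3 = {a, e, f}  B4 = {a, d, e}
Tree: B1–B2, B2–B3, B3–B4

The largest bag has 3 vertices, giving width 2; this decomposition certifies tw(G) ≤ 2. The edges a–b–e–c–a form a cycle, so G is not a tree and its treewidth is at least 2. Combining the bounds, tw(G) = 2.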